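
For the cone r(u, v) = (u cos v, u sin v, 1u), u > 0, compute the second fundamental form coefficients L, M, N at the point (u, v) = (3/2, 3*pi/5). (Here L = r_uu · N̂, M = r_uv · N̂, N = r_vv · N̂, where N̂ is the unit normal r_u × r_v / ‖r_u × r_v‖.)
L = 0;  M = 0;  N = 3*sqrt(2)/4

Compute the unit normal N̂(u, v) = (-sqrt(2)*u*cos(v)/(2*Abs(u)), -sqrt(2)*u*sin(v)/(2*Abs(u)), sqrt(2)*u/(2*Abs(u))), and the second partials r_uu, r_uv, r_vv. Take dot products:
  L(u, v) = r_uu · N̂ = 0,
  M(u, v) = r_uv · N̂ = 0,
  N(u, v) = r_vv · N̂ = sqrt(2)*u^2/(2*Abs(u)).
Evaluating at (u, v) = (3/2, 3*pi/5):
  L = 0, M = 0, N = 3*sqrt(2)/4.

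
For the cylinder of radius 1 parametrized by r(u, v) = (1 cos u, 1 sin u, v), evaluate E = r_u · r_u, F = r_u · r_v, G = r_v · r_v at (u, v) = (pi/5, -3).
E = 1;  F = 0;  G = 1

Partials: r_u = (-sin(u), cos(u), 0), r_v = (0, 0, 1). As functions of (u, v):
  E = r_u · r_u = 1,
  F = r_u · r_v = 0,
  G = r_v · r_v = 1.
Evaluating at (u, v) = (pi/5, -3): E = 1, F = 0, G = 1.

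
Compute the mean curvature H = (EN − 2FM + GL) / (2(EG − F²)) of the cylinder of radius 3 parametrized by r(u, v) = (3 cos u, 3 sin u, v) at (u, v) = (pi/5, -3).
H = -1/6

With E = 9, F = 0, G = 1, L = -3, M = 0, N = 0, assemble
  H = (EN − 2FM + GL) / (2(EG − F²)) = -1/6.
At (u, v) = (pi/5, -3): H = -1/6.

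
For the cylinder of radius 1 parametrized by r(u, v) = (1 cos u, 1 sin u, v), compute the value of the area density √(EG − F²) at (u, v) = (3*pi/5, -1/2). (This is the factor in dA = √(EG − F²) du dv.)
√(EG − F²)|_{(3*pi/5, -1/2)} = 1

E = 1, F = 0, G = 1, so EG − F² = 1. Taking the positive square root: √(EG − F²) = 1. At (u, v) = (3*pi/5, -1/2): 1.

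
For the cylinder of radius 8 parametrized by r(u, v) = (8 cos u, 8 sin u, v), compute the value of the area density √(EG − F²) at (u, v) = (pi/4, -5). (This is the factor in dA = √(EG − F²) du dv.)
√(EG − F²)|_{(pi/4, -5)} = 8

E = 64, F = 0, G = 1, so EG − F² = 64. Taking the positive square root: √(EG − F²) = 8. At (u, v) = (pi/4, -5): 8.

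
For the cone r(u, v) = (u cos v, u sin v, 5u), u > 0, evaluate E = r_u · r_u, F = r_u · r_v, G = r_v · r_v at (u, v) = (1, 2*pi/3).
E = 26;  F = 0;  G = 1

Partials: r_u = (cos(v), sin(v), 5), r_v = (-u*sin(v), u*cos(v), 0). As functions of (u, v):
  E = r_u · r_u = 26,
  F = r_u · r_v = 0,
  G = r_v · r_v = u^2.
Evaluating at (u, v) = (1, 2*pi/3): E = 26, F = 0, G = 1.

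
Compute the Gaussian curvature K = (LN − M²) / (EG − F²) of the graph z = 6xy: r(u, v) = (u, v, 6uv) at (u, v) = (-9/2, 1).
K = -9/146689

Coefficients of the first fundamental form: E = 36*v^2 + 1, F = 36*u*v, G = 36*u^2 + 1.
Coefficients of the second fundamental form: L = 0, M = 6/sqrt(36*u^2 + 36*v^2 + 1), N = 0.
Assemble K = (LN − M²)/(EG − F²) = -36/(1296*u^4 + 2592*u^2*v^2 + 72*u^2 + 1296*v^4 + 72*v^2 + 1). At (u, v) = (-9/2, 1): K = -9/146689.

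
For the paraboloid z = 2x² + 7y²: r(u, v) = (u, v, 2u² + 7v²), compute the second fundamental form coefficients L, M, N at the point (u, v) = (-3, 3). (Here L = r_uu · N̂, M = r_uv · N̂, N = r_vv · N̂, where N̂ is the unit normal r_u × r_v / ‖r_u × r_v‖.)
L = 4*sqrt(1909)/1909;  M = 0;  N = 14*sqrt(1909)/1909

Compute the unit normal N̂(u, v) = (-4*u/sqrt(16*u^2 + 196*v^2 + 1), -14*v/sqrt(16*u^2 + 196*v^2 + 1), 1/sqrt(16*u^2 + 196*v^2 + 1)), and the second partials r_uu, r_uv, r_vv. Take dot products:
  L(u, v) = r_uu · N̂ = 4/sqrt(16*u^2 + 196*v^2 + 1),
  M(u, v) = r_uv · N̂ = 0,
  N(u, v) = r_vv · N̂ = 14/sqrt(16*u^2 + 196*v^2 + 1).
Evaluating at (u, v) = (-3, 3):
  L = 4*sqrt(1909)/1909, M = 0, N = 14*sqrt(1909)/1909.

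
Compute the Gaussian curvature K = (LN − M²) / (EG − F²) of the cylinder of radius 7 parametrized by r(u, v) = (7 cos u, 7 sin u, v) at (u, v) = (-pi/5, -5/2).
K = 0

Coefficients of the first fundamental form: E = 49, F = 0, G = 1.
Coefficients of the second fundamental form: L = -7, M = 0, N = 0.
Assemble K = (LN − M²)/(EG − F²) = 0. At (u, v) = (-pi/5, -5/2): K = 0.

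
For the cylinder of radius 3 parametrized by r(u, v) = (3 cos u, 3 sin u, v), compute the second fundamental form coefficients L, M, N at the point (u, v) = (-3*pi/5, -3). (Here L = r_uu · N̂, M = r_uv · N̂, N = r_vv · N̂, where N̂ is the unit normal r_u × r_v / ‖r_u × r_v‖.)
L = -3;  M = 0;  N = 0

Compute the unit normal N̂(u, v) = (cos(u), sin(u), 0), and the second partials r_uu, r_uv, r_vv. Take dot products:
  L(u, v) = r_uu · N̂ = -3,
  M(u, v) = r_uv · N̂ = 0,
  N(u, v) = r_vv · N̂ = 0.
Evaluating at (u, v) = (-3*pi/5, -3):
  L = -3, M = 0, N = 0.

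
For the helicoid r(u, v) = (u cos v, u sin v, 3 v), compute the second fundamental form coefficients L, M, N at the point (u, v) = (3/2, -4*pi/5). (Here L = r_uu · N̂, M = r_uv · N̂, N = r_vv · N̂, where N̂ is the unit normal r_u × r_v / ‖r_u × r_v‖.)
L = 0;  M = -2*sqrt(5)/5;  N = 0

Compute the unit normal N̂(u, v) = (3*sin(v)/sqrt(u^2 + 9), -3*cos(v)/sqrt(u^2 + 9), u/sqrt(u^2 + 9)), and the second partials r_uu, r_uv, r_vv. Take dot products:
  L(u, v) = r_uu · N̂ = 0,
  M(u, v) = r_uv · N̂ = -3/sqrt(u^2 + 9),
  N(u, v) = r_vv · N̂ = 0.
Evaluating at (u, v) = (3/2, -4*pi/5):
  L = 0, M = -2*sqrt(5)/5, N = 0.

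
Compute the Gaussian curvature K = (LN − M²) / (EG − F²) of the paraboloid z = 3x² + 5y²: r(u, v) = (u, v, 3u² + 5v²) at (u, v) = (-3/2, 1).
K = 15/8281

Coefficients of the first fundamental form: E = 36*u^2 + 1, F = 60*u*v, G = 100*v^2 + 1.
Coefficients of the second fundamental form: L = 6/sqrt(36*u^2 + 100*v^2 + 1), M = 0, N = 10/sqrt(36*u^2 + 100*v^2 + 1).
Assemble K = (LN − M²)/(EG − F²) = 60/(1296*u^4 + 7200*u^2*v^2 + 72*u^2 + 10000*v^4 + 200*v^2 + 1). At (u, v) = (-3/2, 1): K = 15/8281.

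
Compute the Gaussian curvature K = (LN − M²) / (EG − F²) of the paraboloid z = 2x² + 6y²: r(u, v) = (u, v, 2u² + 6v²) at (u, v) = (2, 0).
K = 48/4225

Coefficients of the first fundamental form: E = 16*u^2 + 1, F = 48*u*v, G = 144*v^2 + 1.
Coefficients of the second fundamental form: L = 4/sqrt(16*u^2 + 144*v^2 + 1), M = 0, N = 12/sqrt(16*u^2 + 144*v^2 + 1).
Assemble K = (LN − M²)/(EG − F²) = 48/(256*u^4 + 4608*u^2*v^2 + 32*u^2 + 20736*v^4 + 288*v^2 + 1). At (u, v) = (2, 0): K = 48/4225.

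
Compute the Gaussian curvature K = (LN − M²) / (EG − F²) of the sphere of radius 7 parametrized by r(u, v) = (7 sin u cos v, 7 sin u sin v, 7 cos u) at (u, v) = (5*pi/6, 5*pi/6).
K = 1/49

Coefficients of the first fundamental form: E = 49, F = 0, G = 49*sin(u)^2.
Coefficients of the second fundamental form: L = -7*sin(u)/Abs(sin(u)), M = 0, N = -7*sin(u)^3/Abs(sin(u)).
Assemble K = (LN − M²)/(EG − F²) = 1/49. At (u, v) = (5*pi/6, 5*pi/6): K = 1/49.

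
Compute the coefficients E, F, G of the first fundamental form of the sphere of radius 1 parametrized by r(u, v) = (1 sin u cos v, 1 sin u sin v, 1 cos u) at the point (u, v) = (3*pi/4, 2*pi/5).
E = 1;  F = 0;  G = 1/2

Partials: r_u = (cos(u)*cos(v), sin(v)*cos(u), -sin(u)), r_v = (-sin(u)*sin(v), sin(u)*cos(v), 0). As functions of (u, v):
  E = r_u · r_u = 1,
  F = r_u · r_v = 0,
  G = r_v · r_v = sin(u)^2.
Evaluating at (u, v) = (3*pi/4, 2*pi/5): E = 1, F = 0, G = 1/2.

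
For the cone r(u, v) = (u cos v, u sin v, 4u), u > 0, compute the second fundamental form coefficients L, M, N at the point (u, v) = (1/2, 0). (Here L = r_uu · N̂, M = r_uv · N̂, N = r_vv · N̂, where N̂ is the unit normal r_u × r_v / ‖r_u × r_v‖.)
L = 0;  M = 0;  N = 2*sqrt(17)/17

Compute the unit normal N̂(u, v) = (-4*sqrt(17)*u*cos(v)/(17*Abs(u)), -4*sqrt(17)*u*sin(v)/(17*Abs(u)), sqrt(17)*u/(17*Abs(u))), and the second partials r_uu, r_uv, r_vv. Take dot products:
  L(u, v) = r_uu · N̂ = 0,
  M(u, v) = r_uv · N̂ = 0,
  N(u, v) = r_vv · N̂ = 4*sqrt(17)*u^2/(17*Abs(u)).
Evaluating at (u, v) = (1/2, 0):
  L = 0, M = 0, N = 2*sqrt(17)/17.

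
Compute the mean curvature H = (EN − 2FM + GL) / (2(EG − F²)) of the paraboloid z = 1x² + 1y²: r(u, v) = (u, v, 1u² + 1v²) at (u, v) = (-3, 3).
H = 74*sqrt(73)/5329

With E = 4*u^2 + 1, F = 4*u*v, G = 4*v^2 + 1, L = 2/sqrt(4*u^2 + 4*v^2 + 1), M = 0, N = 2/sqrt(4*u^2 + 4*v^2 + 1), assemble
  H = (EN − 2FM + GL) / (2(EG − F²)) = 2*(2*u^2 + 2*v^2 + 1)/(4*u^2 + 4*v^2 + 1)^(3/2).
At (u, v) = (-3, 3): H = 74*sqrt(73)/5329.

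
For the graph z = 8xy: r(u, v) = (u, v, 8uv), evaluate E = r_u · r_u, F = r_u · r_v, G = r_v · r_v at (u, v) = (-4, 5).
E = 1601;  F = -1280;  G = 1025

Partials: r_u = (1, 0, 8*v), r_v = (0, 1, 8*u). As functions of (u, v):
  E = r_u · r_u = 64*v^2 + 1,
  F = r_u · r_v = 64*u*v,
  G = r_v · r_v = 64*u^2 + 1.
Evaluating at (u, v) = (-4, 5): E = 1601, F = -1280, G = 1025.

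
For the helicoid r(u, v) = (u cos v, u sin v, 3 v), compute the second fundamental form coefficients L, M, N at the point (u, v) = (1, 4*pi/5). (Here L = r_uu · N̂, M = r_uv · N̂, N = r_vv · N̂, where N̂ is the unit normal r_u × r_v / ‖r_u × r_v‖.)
L = 0;  M = -3*sqrt(10)/10;  N = 0

Compute the unit normal N̂(u, v) = (3*sin(v)/sqrt(u^2 + 9), -3*cos(v)/sqrt(u^2 + 9), u/sqrt(u^2 + 9)), and the second partials r_uu, r_uv, r_vv. Take dot products:
  L(u, v) = r_uu · N̂ = 0,
  M(u, v) = r_uv · N̂ = -3/sqrt(u^2 + 9),
  N(u, v) = r_vv · N̂ = 0.
Evaluating at (u, v) = (1, 4*pi/5):
  L = 0, M = -3*sqrt(10)/10, N = 0.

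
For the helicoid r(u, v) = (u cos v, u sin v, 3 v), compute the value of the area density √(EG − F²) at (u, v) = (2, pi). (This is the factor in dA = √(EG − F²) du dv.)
√(EG − F²)|_{(2, pi)} = sqrt(13)

E = 1, F = 0, G = u^2 + 9, so EG − F² = u^2 + 9. Taking the positive square root: √(EG − F²) = sqrt(u^2 + 9). At (u, v) = (2, pi): sqrt(13).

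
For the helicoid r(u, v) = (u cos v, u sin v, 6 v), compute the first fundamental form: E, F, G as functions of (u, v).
E = 1;  F = 0;  G = u^2 + 36

Compute partials: r_u = (cos(v), sin(v), 0), r_v = (-u*sin(v), u*cos(v), 6). Then
  E = r_u · r_u = 1,
  F = r_u · r_v = 0,
  G = r_v · r_v = u^2 + 36.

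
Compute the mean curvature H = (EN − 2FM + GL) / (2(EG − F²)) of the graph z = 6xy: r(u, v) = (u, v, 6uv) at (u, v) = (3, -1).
H = 648/6859

With E = 36*v^2 + 1, F = 36*u*v, G = 36*u^2 + 1, L = 0, M = 6/sqrt(36*u^2 + 36*v^2 + 1), N = 0, assemble
  H = (EN − 2FM + GL) / (2(EG − F²)) = -216*u*v/(36*u^2 + 36*v^2 + 1)^(3/2).
At (u, v) = (3, -1): H = 648/6859.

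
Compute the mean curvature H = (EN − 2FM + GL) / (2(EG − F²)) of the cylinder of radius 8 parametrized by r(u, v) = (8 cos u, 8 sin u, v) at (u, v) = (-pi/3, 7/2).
H = -1/16

With E = 64, F = 0, G = 1, L = -8, M = 0, N = 0, assemble
  H = (EN − 2FM + GL) / (2(EG − F²)) = -1/16.
At (u, v) = (-pi/3, 7/2): H = -1/16.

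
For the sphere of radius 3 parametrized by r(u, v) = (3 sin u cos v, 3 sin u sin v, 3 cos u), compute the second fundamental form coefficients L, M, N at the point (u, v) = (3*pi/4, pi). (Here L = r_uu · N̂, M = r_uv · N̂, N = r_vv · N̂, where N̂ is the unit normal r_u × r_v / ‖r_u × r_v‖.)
L = -3;  M = 0;  N = -3/2

Compute the unit normal N̂(u, v) = (sin(u)^2*cos(v)/Abs(sin(u)), sin(u)^2*sin(v)/Abs(sin(u)), sin(2*u)/(2*Abs(sin(u)))), and the second partials r_uu, r_uv, r_vv. Take dot products:
  L(u, v) = r_uu · N̂ = -3*sin(u)/Abs(sin(u)),
  M(u, v) = r_uv · N̂ = 0,
  N(u, v) = r_vv · N̂ = -3*sin(u)^3/Abs(sin(u)).
Evaluating at (u, v) = (3*pi/4, pi):
  L = -3, M = 0, N = -3/2.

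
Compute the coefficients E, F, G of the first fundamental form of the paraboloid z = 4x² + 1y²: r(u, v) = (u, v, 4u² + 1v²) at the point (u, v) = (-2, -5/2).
E = 257;  F = 80;  G = 26

Partials: r_u = (1, 0, 8*u), r_v = (0, 1, 2*v). As functions of (u, v):
  E = r_u · r_u = 64*u^2 + 1,
  F = r_u · r_v = 16*u*v,
  G = r_v · r_v = 4*v^2 + 1.
Evaluating at (u, v) = (-2, -5/2): E = 257, F = 80, G = 26.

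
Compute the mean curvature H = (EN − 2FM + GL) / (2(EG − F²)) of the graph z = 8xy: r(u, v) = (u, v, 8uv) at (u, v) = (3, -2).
H = 3072*sqrt(17)/99127

With E = 64*v^2 + 1, F = 64*u*v, G = 64*u^2 + 1, L = 0, M = 8/sqrt(64*u^2 + 64*v^2 + 1), N = 0, assemble
  H = (EN − 2FM + GL) / (2(EG − F²)) = -512*u*v/(64*u^2 + 64*v^2 + 1)^(3/2).
At (u, v) = (3, -2): H = 3072*sqrt(17)/99127.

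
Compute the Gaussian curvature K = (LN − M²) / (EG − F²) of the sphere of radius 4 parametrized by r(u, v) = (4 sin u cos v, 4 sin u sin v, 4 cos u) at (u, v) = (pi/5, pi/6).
K = 1/16

Coefficients of the first fundamental form: E = 16, F = 0, G = 16*sin(u)^2.
Coefficients of the second fundamental form: L = -4*sin(u)/Abs(sin(u)), M = 0, N = -4*sin(u)^3/Abs(sin(u)).
Assemble K = (LN − M²)/(EG − F²) = 1/16. At (u, v) = (pi/5, pi/6): K = 1/16.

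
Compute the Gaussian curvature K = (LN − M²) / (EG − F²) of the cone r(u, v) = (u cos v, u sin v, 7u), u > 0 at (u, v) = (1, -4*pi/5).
K = 0

Coefficients of the first fundamental form: E = 50, F = 0, G = u^2.
Coefficients of the second fundamental form: L = 0, M = 0, N = 7*sqrt(2)*u^2/(10*Abs(u)).
Assemble K = (LN − M²)/(EG − F²) = 0. At (u, v) = (1, -4*pi/5): K = 0.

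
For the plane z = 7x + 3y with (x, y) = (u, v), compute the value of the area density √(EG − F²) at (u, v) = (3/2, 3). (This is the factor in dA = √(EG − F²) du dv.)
√(EG − F²)|_{(3/2, 3)} = sqrt(59)

E = 50, F = 21, G = 10, so EG − F² = 59. Taking the positive square root: √(EG − F²) = sqrt(59). At (u, v) = (3/2, 3): sqrt(59).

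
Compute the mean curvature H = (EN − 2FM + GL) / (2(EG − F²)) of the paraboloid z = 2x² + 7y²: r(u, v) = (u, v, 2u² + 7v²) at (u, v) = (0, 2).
H = 1577*sqrt(785)/616225

With E = 16*u^2 + 1, F = 56*u*v, G = 196*v^2 + 1, L = 4/sqrt(16*u^2 + 196*v^2 + 1), M = 0, N = 14/sqrt(16*u^2 + 196*v^2 + 1), assemble
  H = (EN − 2FM + GL) / (2(EG − F²)) = (112*u^2 + 392*v^2 + 9)/(16*u^2 + 196*v^2 + 1)^(3/2).
At (u, v) = (0, 2): H = 1577*sqrt(785)/616225.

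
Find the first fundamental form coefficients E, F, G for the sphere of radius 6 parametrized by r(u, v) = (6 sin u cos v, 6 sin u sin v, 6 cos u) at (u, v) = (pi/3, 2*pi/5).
E = 36;  F = 0;  G = 27

Partials: r_u = (6*cos(u)*cos(v), 6*sin(v)*cos(u), -6*sin(u)), r_v = (-6*sin(u)*sin(v), 6*sin(u)*cos(v), 0). As functions of (u, v):
  E = r_u · r_u = 36,
  F = r_u · r_v = 0,
  G = r_v · r_v = 36*sin(u)^2.
Evaluating at (u, v) = (pi/3, 2*pi/5): E = 36, F = 0, G = 27.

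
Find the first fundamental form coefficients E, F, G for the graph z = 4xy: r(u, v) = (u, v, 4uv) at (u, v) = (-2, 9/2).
E = 325;  F = -144;  G = 65

Partials: r_u = (1, 0, 4*v), r_v = (0, 1, 4*u). As functions of (u, v):
  E = r_u · r_u = 16*v^2 + 1,
  F = r_u · r_v = 16*u*v,
  G = r_v · r_v = 16*u^2 + 1.
Evaluating at (u, v) = (-2, 9/2): E = 325, F = -144, G = 65.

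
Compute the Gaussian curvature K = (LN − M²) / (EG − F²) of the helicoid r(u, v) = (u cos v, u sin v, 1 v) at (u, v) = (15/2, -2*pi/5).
K = -16/52441

Coefficients of the first fundamental form: E = 1, F = 0, G = u^2 + 1.
Coefficients of the second fundamental form: L = 0, M = -1/sqrt(u^2 + 1), N = 0.
Assemble K = (LN − M²)/(EG − F²) = -1/(u^2 + 1)^2. At (u, v) = (15/2, -2*pi/5): K = -16/52441.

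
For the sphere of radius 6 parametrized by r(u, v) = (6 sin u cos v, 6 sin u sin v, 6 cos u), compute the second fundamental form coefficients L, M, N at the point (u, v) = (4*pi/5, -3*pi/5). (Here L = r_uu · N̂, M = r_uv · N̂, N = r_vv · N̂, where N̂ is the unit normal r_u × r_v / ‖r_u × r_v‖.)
L = -6;  M = 0;  N = -15/4 + 3*sqrt(5)/4

Compute the unit normal N̂(u, v) = (sin(u)^2*cos(v)/Abs(sin(u)), sin(u)^2*sin(v)/Abs(sin(u)), sin(2*u)/(2*Abs(sin(u)))), and the second partials r_uu, r_uv, r_vv. Take dot products:
  L(u, v) = r_uu · N̂ = -6*sin(u)/Abs(sin(u)),
  M(u, v) = r_uv · N̂ = 0,
  N(u, v) = r_vv · N̂ = -6*sin(u)^3/Abs(sin(u)).
Evaluating at (u, v) = (4*pi/5, -3*pi/5):
  L = -6, M = 0, N = -15/4 + 3*sqrt(5)/4.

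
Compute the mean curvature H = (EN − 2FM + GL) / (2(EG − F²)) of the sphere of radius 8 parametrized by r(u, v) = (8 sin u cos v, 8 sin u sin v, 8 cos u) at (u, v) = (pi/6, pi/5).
H = -1/8

With E = 64, F = 0, G = 64*sin(u)^2, L = -8*sin(u)/Abs(sin(u)), M = 0, N = -8*sin(u)^3/Abs(sin(u)), assemble
  H = (EN − 2FM + GL) / (2(EG − F²)) = -sin(u)/(8*Abs(sin(u))).
At (u, v) = (pi/6, pi/5): H = -1/8.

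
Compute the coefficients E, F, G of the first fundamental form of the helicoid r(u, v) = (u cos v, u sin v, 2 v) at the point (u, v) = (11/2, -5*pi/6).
E = 1;  F = 0;  G = 137/4

Partials: r_u = (cos(v), sin(v), 0), r_v = (-u*sin(v), u*cos(v), 2). As functions of (u, v):
  E = r_u · r_u = 1,
  F = r_u · r_v = 0,
  G = r_v · r_v = u^2 + 4.
Evaluating at (u, v) = (11/2, -5*pi/6): E = 1, F = 0, G = 137/4.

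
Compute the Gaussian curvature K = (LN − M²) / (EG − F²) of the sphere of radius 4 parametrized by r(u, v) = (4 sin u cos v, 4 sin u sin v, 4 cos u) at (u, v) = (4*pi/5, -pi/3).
K = 1/16

Coefficients of the first fundamental form: E = 16, F = 0, G = 16*sin(u)^2.
Coefficients of the second fundamental form: L = -4*sin(u)/Abs(sin(u)), M = 0, N = -4*sin(u)^3/Abs(sin(u)).
Assemble K = (LN − M²)/(EG − F²) = 1/16. At (u, v) = (4*pi/5, -pi/3): K = 1/16.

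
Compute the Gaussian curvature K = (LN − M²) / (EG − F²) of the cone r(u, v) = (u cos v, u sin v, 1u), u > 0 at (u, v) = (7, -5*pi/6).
K = 0

Coefficients of the first fundamental form: E = 2, F = 0, G = u^2.
Coefficients of the second fundamental form: L = 0, M = 0, N = sqrt(2)*u^2/(2*Abs(u)).
Assemble K = (LN − M²)/(EG − F²) = 0. At (u, v) = (7, -5*pi/6): K = 0.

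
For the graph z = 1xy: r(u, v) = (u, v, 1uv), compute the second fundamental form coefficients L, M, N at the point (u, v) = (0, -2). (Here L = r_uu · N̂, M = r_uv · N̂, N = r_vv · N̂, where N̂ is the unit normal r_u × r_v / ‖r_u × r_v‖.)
L = 0;  M = sqrt(5)/5;  N = 0

Compute the unit normal N̂(u, v) = (-v/sqrt(u^2 + v^2 + 1), -u/sqrt(u^2 + v^2 + 1), 1/sqrt(u^2 + v^2 + 1)), and the second partials r_uu, r_uv, r_vv. Take dot products:
  L(u, v) = r_uu · N̂ = 0,
  M(u, v) = r_uv · N̂ = 1/sqrt(u^2 + v^2 + 1),
  N(u, v) = r_vv · N̂ = 0.
Evaluating at (u, v) = (0, -2):
  L = 0, M = sqrt(5)/5, N = 0.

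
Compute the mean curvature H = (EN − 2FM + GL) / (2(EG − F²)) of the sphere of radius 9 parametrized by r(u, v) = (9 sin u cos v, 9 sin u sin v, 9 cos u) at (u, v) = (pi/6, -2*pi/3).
H = -1/9

With E = 81, F = 0, G = 81*sin(u)^2, L = -9*sin(u)/Abs(sin(u)), M = 0, N = -9*sin(u)^3/Abs(sin(u)), assemble
  H = (EN − 2FM + GL) / (2(EG − F²)) = -sin(u)/(9*Abs(sin(u))).
At (u, v) = (pi/6, -2*pi/3): H = -1/9.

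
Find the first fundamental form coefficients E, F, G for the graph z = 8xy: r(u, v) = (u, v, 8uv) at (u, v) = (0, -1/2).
E = 17;  F = 0;  G = 1

Partials: r_u = (1, 0, 8*v), r_v = (0, 1, 8*u). As functions of (u, v):
  E = r_u · r_u = 64*v^2 + 1,
  F = r_u · r_v = 64*u*v,
  G = r_v · r_v = 64*u^2 + 1.
Evaluating at (u, v) = (0, -1/2): E = 17, F = 0, G = 1.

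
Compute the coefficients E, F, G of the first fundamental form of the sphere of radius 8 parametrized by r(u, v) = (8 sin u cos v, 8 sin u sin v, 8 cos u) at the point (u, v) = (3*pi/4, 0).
E = 64;  F = 0;  G = 32

Partials: r_u = (8*cos(u)*cos(v), 8*sin(v)*cos(u), -8*sin(u)), r_v = (-8*sin(u)*sin(v), 8*sin(u)*cos(v), 0). As functions of (u, v):
  E = r_u · r_u = 64,
  F = r_u · r_v = 0,
  G = r_v · r_v = 64*sin(u)^2.
Evaluating at (u, v) = (3*pi/4, 0): E = 64, F = 0, G = 32.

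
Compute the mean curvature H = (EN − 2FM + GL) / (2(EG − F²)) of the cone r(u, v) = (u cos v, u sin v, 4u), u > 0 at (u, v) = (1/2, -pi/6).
H = 4*sqrt(17)/17

With E = 17, F = 0, G = u^2, L = 0, M = 0, N = 4*sqrt(17)*u^2/(17*Abs(u)), assemble
  H = (EN − 2FM + GL) / (2(EG − F²)) = 2*sqrt(17)/(17*Abs(u)).
At (u, v) = (1/2, -pi/6): H = 4*sqrt(17)/17.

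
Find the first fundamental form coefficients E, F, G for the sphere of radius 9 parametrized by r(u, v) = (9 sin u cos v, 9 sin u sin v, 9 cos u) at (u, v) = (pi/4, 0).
E = 81;  F = 0;  G = 81/2

Partials: r_u = (9*cos(u)*cos(v), 9*sin(v)*cos(u), -9*sin(u)), r_v = (-9*sin(u)*sin(v), 9*sin(u)*cos(v), 0). As functions of (u, v):
  E = r_u · r_u = 81,
  F = r_u · r_v = 0,
  G = r_v · r_v = 81*sin(u)^2.
Evaluating at (u, v) = (pi/4, 0): E = 81, F = 0, G = 81/2.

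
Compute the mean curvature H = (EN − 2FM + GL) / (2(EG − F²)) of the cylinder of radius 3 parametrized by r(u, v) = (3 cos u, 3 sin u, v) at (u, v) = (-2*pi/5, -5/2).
H = -1/6

With E = 9, F = 0, G = 1, L = -3, M = 0, N = 0, assemble
  H = (EN − 2FM + GL) / (2(EG − F²)) = -1/6.
At (u, v) = (-2*pi/5, -5/2): H = -1/6.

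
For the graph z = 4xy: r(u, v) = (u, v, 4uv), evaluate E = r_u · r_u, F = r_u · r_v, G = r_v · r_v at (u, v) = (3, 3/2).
E = 37;  F = 72;  G = 145

Partials: r_u = (1, 0, 4*v), r_v = (0, 1, 4*u). As functions of (u, v):
  E = r_u · r_u = 16*v^2 + 1,
  F = r_u · r_v = 16*u*v,
  G = r_v · r_v = 16*u^2 + 1.
Evaluating at (u, v) = (3, 3/2): E = 37, F = 72, G = 145.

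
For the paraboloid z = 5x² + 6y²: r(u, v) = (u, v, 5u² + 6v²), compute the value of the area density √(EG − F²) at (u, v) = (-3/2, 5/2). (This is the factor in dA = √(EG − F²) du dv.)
√(EG − F²)|_{(-3/2, 5/2)} = sqrt(1126)

E = 100*u^2 + 1, F = 120*u*v, G = 144*v^2 + 1, so EG − F² = 100*u^2 + 144*v^2 + 1. Taking the positive square root: √(EG − F²) = sqrt(100*u^2 + 144*v^2 + 1). At (u, v) = (-3/2, 5/2): sqrt(1126).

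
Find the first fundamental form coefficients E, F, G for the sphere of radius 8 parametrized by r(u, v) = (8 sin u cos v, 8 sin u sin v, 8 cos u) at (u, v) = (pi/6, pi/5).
E = 64;  F = 0;  G = 16

Partials: r_u = (8*cos(u)*cos(v), 8*sin(v)*cos(u), -8*sin(u)), r_v = (-8*sin(u)*sin(v), 8*sin(u)*cos(v), 0). As functions of (u, v):
  E = r_u · r_u = 64,
  F = r_u · r_v = 0,
  G = r_v · r_v = 64*sin(u)^2.
Evaluating at (u, v) = (pi/6, pi/5): E = 64, F = 0, G = 16.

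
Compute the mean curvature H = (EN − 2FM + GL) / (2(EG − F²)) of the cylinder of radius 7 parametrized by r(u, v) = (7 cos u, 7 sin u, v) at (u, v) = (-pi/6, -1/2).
H = -1/14

With E = 49, F = 0, G = 1, L = -7, M = 0, N = 0, assemble
  H = (EN − 2FM + GL) / (2(EG − F²)) = -1/14.
At (u, v) = (-pi/6, -1/2): H = -1/14.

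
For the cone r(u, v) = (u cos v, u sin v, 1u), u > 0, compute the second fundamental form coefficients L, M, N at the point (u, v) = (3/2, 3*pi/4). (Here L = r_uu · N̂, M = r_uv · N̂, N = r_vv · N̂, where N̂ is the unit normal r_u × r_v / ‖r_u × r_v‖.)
L = 0;  M = 0;  N = 3*sqrt(2)/4

Compute the unit normal N̂(u, v) = (-sqrt(2)*u*cos(v)/(2*Abs(u)), -sqrt(2)*u*sin(v)/(2*Abs(u)), sqrt(2)*u/(2*Abs(u))), and the second partials r_uu, r_uv, r_vv. Take dot products:
  L(u, v) = r_uu · N̂ = 0,
  M(u, v) = r_uv · N̂ = 0,
  N(u, v) = r_vv · N̂ = sqrt(2)*u^2/(2*Abs(u)).
Evaluating at (u, v) = (3/2, 3*pi/4):
  L = 0, M = 0, N = 3*sqrt(2)/4.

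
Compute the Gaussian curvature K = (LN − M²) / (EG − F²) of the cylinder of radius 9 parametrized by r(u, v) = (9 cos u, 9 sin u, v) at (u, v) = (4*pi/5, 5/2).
K = 0

Coefficients of the first fundamental form: E = 81, F = 0, G = 1.
Coefficients of the second fundamental form: L = -9, M = 0, N = 0.
Assemble K = (LN − M²)/(EG − F²) = 0. At (u, v) = (4*pi/5, 5/2): K = 0.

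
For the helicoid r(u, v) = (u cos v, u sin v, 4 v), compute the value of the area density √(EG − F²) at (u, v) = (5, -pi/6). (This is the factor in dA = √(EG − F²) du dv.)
√(EG − F²)|_{(5, -pi/6)} = sqrt(41)

E = 1, F = 0, G = u^2 + 16, so EG − F² = u^2 + 16. Taking the positive square root: √(EG − F²) = sqrt(u^2 + 16). At (u, v) = (5, -pi/6): sqrt(41).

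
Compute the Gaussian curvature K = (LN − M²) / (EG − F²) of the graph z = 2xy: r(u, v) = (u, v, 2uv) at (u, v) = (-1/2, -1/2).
K = -4/9

Coefficients of the first fundamental form: E = 4*v^2 + 1, F = 4*u*v, G = 4*u^2 + 1.
Coefficients of the second fundamental form: L = 0, M = 2/sqrt(4*u^2 + 4*v^2 + 1), N = 0.
Assemble K = (LN − M²)/(EG − F²) = -4/(16*u^4 + 32*u^2*v^2 + 8*u^2 + 16*v^4 + 8*v^2 + 1). At (u, v) = (-1/2, -1/2): K = -4/9.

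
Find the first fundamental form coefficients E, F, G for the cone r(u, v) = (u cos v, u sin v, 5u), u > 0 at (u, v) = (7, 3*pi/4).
E = 26;  F = 0;  G = 49

Partials: r_u = (cos(v), sin(v), 5), r_v = (-u*sin(v), u*cos(v), 0). As functions of (u, v):
  E = r_u · r_u = 26,
  F = r_u · r_v = 0,
  G = r_v · r_v = u^2.
Evaluating at (u, v) = (7, 3*pi/4): E = 26, F = 0, G = 49.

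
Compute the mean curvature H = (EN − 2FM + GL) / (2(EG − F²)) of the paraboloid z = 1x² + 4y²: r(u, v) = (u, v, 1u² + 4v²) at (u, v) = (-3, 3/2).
H = 293*sqrt(181)/32761

With E = 4*u^2 + 1, F = 16*u*v, G = 64*v^2 + 1, L = 2/sqrt(4*u^2 + 64*v^2 + 1), M = 0, N = 8/sqrt(4*u^2 + 64*v^2 + 1), assemble
  H = (EN − 2FM + GL) / (2(EG − F²)) = (16*u^2 + 64*v^2 + 5)/(4*u^2 + 64*v^2 + 1)^(3/2).
At (u, v) = (-3, 3/2): H = 293*sqrt(181)/32761.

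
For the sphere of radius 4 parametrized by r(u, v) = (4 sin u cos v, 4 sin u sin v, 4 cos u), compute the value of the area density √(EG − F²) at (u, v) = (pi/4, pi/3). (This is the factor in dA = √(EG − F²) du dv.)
√(EG − F²)|_{(pi/4, pi/3)} = 8*sqrt(2)

E = 16, F = 0, G = 16*sin(u)^2, so EG − F² = 256*sin(u)^2. Taking the positive square root: √(EG − F²) = 16*Abs(sin(u)). At (u, v) = (pi/4, pi/3): 8*sqrt(2).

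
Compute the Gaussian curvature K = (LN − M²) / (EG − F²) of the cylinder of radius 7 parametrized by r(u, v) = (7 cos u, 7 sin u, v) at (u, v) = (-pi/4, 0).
K = 0

Coefficients of the first fundamental form: E = 49, F = 0, G = 1.
Coefficients of the second fundamental form: L = -7, M = 0, N = 0.
Assemble K = (LN − M²)/(EG − F²) = 0. At (u, v) = (-pi/4, 0): K = 0.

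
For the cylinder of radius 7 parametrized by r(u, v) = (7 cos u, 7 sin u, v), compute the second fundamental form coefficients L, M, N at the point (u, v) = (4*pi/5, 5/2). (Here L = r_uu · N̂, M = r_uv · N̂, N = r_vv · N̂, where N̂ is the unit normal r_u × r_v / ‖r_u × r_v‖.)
L = -7;  M = 0;  N = 0

Compute the unit normal N̂(u, v) = (cos(u), sin(u), 0), and the second partials r_uu, r_uv, r_vv. Take dot products:
  L(u, v) = r_uu · N̂ = -7,
  M(u, v) = r_uv · N̂ = 0,
  N(u, v) = r_vv · N̂ = 0.
Evaluating at (u, v) = (4*pi/5, 5/2):
  L = -7, M = 0, N = 0.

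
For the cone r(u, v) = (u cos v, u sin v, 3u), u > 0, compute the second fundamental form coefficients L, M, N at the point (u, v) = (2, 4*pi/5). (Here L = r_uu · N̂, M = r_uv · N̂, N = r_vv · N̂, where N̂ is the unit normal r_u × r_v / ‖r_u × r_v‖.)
L = 0;  M = 0;  N = 3*sqrt(10)/5

Compute the unit normal N̂(u, v) = (-3*sqrt(10)*u*cos(v)/(10*Abs(u)), -3*sqrt(10)*u*sin(v)/(10*Abs(u)), sqrt(10)*u/(10*Abs(u))), and the second partials r_uu, r_uv, r_vv. Take dot products:
  L(u, v) = r_uu · N̂ = 0,
  M(u, v) = r_uv · N̂ = 0,
  N(u, v) = r_vv · N̂ = 3*sqrt(10)*u^2/(10*Abs(u)).
Evaluating at (u, v) = (2, 4*pi/5):
  L = 0, M = 0, N = 3*sqrt(10)/5.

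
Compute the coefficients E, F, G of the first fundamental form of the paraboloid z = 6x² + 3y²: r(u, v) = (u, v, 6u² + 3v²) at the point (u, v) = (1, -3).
E = 145;  F = -216;  G = 325

Partials: r_u = (1, 0, 12*u), r_v = (0, 1, 6*v). As functions of (u, v):
  E = r_u · r_u = 144*u^2 + 1,
  F = r_u · r_v = 72*u*v,
  G = r_v · r_v = 36*v^2 + 1.
Evaluating at (u, v) = (1, -3): E = 145, F = -216, G = 325.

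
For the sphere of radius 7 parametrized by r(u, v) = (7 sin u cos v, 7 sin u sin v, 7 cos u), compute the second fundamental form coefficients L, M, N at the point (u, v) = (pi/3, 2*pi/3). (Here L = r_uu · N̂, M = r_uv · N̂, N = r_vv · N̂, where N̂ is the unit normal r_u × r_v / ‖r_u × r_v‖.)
L = -7;  M = 0;  N = -21/4

Compute the unit normal N̂(u, v) = (sin(u)^2*cos(v)/Abs(sin(u)), sin(u)^2*sin(v)/Abs(sin(u)), sin(2*u)/(2*Abs(sin(u)))), and the second partials r_uu, r_uv, r_vv. Take dot products:
  L(u, v) = r_uu · N̂ = -7*sin(u)/Abs(sin(u)),
  M(u, v) = r_uv · N̂ = 0,
  N(u, v) = r_vv · N̂ = -7*sin(u)^3/Abs(sin(u)).
Evaluating at (u, v) = (pi/3, 2*pi/3):
  L = -7, M = 0, N = -21/4.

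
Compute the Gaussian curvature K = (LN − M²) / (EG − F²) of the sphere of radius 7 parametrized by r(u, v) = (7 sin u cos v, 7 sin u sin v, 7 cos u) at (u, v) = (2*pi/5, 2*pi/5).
K = 1/49

Coefficients of the first fundamental form: E = 49, F = 0, G = 49*sin(u)^2.
Coefficients of the second fundamental form: L = -7*sin(u)/Abs(sin(u)), M = 0, N = -7*sin(u)^3/Abs(sin(u)).
Assemble K = (LN − M²)/(EG − F²) = 1/49. At (u, v) = (2*pi/5, 2*pi/5): K = 1/49.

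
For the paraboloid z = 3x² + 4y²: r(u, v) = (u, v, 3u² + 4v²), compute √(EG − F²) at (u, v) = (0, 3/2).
√(EG − F²)|_{(0, 3/2)} = sqrt(145)

E = 36*u^2 + 1, F = 48*u*v, G = 64*v^2 + 1; EG − F² = 36*u^2 + 64*v^2 + 1; √(EG − F²) = sqrt(36*u^2 + 64*v^2 + 1). At the given point: sqrt(145).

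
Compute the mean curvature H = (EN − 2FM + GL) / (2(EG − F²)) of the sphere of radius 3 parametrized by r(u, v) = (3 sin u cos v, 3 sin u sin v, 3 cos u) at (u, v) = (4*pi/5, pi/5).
H = -1/3

With E = 9, F = 0, G = 9*sin(u)^2, L = -3*sin(u)/Abs(sin(u)), M = 0, N = -3*sin(u)^3/Abs(sin(u)), assemble
  H = (EN − 2FM + GL) / (2(EG − F²)) = -sin(u)/(3*Abs(sin(u))).
At (u, v) = (4*pi/5, pi/5): H = -1/3.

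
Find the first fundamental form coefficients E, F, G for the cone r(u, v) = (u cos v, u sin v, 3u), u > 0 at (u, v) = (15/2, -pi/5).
E = 10;  F = 0;  G = 225/4

Partials: r_u = (cos(v), sin(v), 3), r_v = (-u*sin(v), u*cos(v), 0). As functions of (u, v):
  E = r_u · r_u = 10,
  F = r_u · r_v = 0,
  G = r_v · r_v = u^2.
Evaluating at (u, v) = (15/2, -pi/5): E = 10, F = 0, G = 225/4.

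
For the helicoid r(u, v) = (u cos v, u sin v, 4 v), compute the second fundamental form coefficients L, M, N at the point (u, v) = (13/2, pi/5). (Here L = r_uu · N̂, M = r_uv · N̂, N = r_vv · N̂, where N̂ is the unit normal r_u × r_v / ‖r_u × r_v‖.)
L = 0;  M = -8*sqrt(233)/233;  N = 0

Compute the unit normal N̂(u, v) = (4*sin(v)/sqrt(u^2 + 16), -4*cos(v)/sqrt(u^2 + 16), u/sqrt(u^2 + 16)), and the second partials r_uu, r_uv, r_vv. Take dot products:
  L(u, v) = r_uu · N̂ = 0,
  M(u, v) = r_uv · N̂ = -4/sqrt(u^2 + 16),
  N(u, v) = r_vv · N̂ = 0.
Evaluating at (u, v) = (13/2, pi/5):
  L = 0, M = -8*sqrt(233)/233, N = 0.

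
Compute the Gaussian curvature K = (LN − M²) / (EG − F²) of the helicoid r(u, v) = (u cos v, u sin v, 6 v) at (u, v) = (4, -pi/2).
K = -9/676

Coefficients of the first fundamental form: E = 1, F = 0, G = u^2 + 36.
Coefficients of the second fundamental form: L = 0, M = -6/sqrt(u^2 + 36), N = 0.
Assemble K = (LN − M²)/(EG − F²) = -36/(u^2 + 36)^2. At (u, v) = (4, -pi/2): K = -9/676.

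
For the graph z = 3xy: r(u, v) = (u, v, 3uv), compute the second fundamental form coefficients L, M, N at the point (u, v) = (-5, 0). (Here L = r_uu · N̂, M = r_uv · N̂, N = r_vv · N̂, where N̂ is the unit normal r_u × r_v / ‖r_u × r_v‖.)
L = 0;  M = 3*sqrt(226)/226;  N = 0

Compute the unit normal N̂(u, v) = (-3*v/sqrt(9*u^2 + 9*v^2 + 1), -3*u/sqrt(9*u^2 + 9*v^2 + 1), 1/sqrt(9*u^2 + 9*v^2 + 1)), and the second partials r_uu, r_uv, r_vv. Take dot products:
  L(u, v) = r_uu · N̂ = 0,
  M(u, v) = r_uv · N̂ = 3/sqrt(9*u^2 + 9*v^2 + 1),
  N(u, v) = r_vv · N̂ = 0.
Evaluating at (u, v) = (-5, 0):
  L = 0, M = 3*sqrt(226)/226, N = 0.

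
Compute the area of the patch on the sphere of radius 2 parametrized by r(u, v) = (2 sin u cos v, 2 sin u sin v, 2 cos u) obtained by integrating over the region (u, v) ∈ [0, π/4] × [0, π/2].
Area = pi*(2 - sqrt(2))

Area = ∫∫ √(EG − F²) du dv with √(EG − F²) = 4*Abs(sin(u)). Integrating over [0, π/4] × [0, π/2] gives pi*(2 - sqrt(2)).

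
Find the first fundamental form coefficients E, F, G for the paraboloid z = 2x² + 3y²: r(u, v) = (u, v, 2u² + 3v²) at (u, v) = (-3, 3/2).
E = 145;  F = -108;  G = 82

Partials: r_u = (1, 0, 4*u), r_v = (0, 1, 6*v). As functions of (u, v):
  E = r_u · r_u = 16*u^2 + 1,
  F = r_u · r_v = 24*u*v,
  G = r_v · r_v = 36*v^2 + 1.
Evaluating at (u, v) = (-3, 3/2): E = 145, F = -108, G = 82.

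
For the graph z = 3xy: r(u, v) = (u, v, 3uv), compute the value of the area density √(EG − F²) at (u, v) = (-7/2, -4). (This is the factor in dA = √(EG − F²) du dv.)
√(EG − F²)|_{(-7/2, -4)} = sqrt(1021)/2

E = 9*v^2 + 1, F = 9*u*v, G = 9*u^2 + 1, so EG − F² = 9*u^2 + 9*v^2 + 1. Taking the positive square root: √(EG − F²) = sqrt(9*u^2 + 9*v^2 + 1). At (u, v) = (-7/2, -4): sqrt(1021)/2.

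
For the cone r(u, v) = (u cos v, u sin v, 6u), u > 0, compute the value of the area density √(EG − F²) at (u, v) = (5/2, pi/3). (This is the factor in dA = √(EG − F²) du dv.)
√(EG − F²)|_{(5/2, pi/3)} = 5*sqrt(37)/2

E = 37, F = 0, G = u^2, so EG − F² = 37*u^2. Taking the positive square root: √(EG − F²) = sqrt(37)*Abs(u). At (u, v) = (5/2, pi/3): 5*sqrt(37)/2.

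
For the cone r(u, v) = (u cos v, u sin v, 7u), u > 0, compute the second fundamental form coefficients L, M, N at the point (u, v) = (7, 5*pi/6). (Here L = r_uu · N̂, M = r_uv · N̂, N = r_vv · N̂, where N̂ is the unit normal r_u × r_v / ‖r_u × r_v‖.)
L = 0;  M = 0;  N = 49*sqrt(2)/10

Compute the unit normal N̂(u, v) = (-7*sqrt(2)*u*cos(v)/(10*Abs(u)), -7*sqrt(2)*u*sin(v)/(10*Abs(u)), sqrt(2)*u/(10*Abs(u))), and the second partials r_uu, r_uv, r_vv. Take dot products:
  L(u, v) = r_uu · N̂ = 0,
  M(u, v) = r_uv · N̂ = 0,
  N(u, v) = r_vv · N̂ = 7*sqrt(2)*u^2/(10*Abs(u)).
Evaluating at (u, v) = (7, 5*pi/6):
  L = 0, M = 0, N = 49*sqrt(2)/10.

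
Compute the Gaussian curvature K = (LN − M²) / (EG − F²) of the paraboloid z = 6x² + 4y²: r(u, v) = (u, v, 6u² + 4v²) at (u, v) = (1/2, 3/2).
K = 96/32761

Coefficients of the first fundamental form: E = 144*u^2 + 1, F = 96*u*v, G = 64*v^2 + 1.
Coefficients of the second fundamental form: L = 12/sqrt(144*u^2 + 64*v^2 + 1), M = 0, N = 8/sqrt(144*u^2 + 64*v^2 + 1).
Assemble K = (LN − M²)/(EG − F²) = 96/(20736*u^4 + 18432*u^2*v^2 + 288*u^2 + 4096*v^4 + 128*v^2 + 1). At (u, v) = (1/2, 3/2): K = 96/32761.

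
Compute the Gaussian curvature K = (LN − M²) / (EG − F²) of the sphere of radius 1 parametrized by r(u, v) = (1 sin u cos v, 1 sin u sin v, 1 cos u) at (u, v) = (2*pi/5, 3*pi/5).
K = 1

Coefficients of the first fundamental form: E = 1, F = 0, G = sin(u)^2.
Coefficients of the second fundamental form: L = -sin(u)/Abs(sin(u)), M = 0, N = -sin(u)^3/Abs(sin(u)).
Assemble K = (LN − M²)/(EG − F²) = 1. At (u, v) = (2*pi/5, 3*pi/5): K = 1.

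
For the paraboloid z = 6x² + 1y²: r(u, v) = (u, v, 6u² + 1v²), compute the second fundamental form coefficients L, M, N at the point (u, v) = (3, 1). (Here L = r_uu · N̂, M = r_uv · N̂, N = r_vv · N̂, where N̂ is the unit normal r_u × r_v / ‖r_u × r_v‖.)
L = 12*sqrt(1301)/1301;  M = 0;  N = 2*sqrt(1301)/1301

Compute the unit normal N̂(u, v) = (-12*u/sqrt(144*u^2 + 4*v^2 + 1), -2*v/sqrt(144*u^2 + 4*v^2 + 1), 1/sqrt(144*u^2 + 4*v^2 + 1)), and the second partials r_uu, r_uv, r_vv. Take dot products:
  L(u, v) = r_uu · N̂ = 12/sqrt(144*u^2 + 4*v^2 + 1),
  M(u, v) = r_uv · N̂ = 0,
  N(u, v) = r_vv · N̂ = 2/sqrt(144*u^2 + 4*v^2 + 1).
Evaluating at (u, v) = (3, 1):
  L = 12*sqrt(1301)/1301, M = 0, N = 2*sqrt(1301)/1301.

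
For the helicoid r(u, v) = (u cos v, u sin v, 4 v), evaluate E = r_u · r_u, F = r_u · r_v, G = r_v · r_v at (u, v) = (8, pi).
E = 1;  F = 0;  G = 80

Partials: r_u = (cos(v), sin(v), 0), r_v = (-u*sin(v), u*cos(v), 4). As functions of (u, v):
  E = r_u · r_u = 1,
  F = r_u · r_v = 0,
  G = r_v · r_v = u^2 + 16.
Evaluating at (u, v) = (8, pi): E = 1, F = 0, G = 80.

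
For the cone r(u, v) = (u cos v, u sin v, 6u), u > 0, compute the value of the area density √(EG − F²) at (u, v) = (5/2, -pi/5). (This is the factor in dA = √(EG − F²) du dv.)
√(EG − F²)|_{(5/2, -pi/5)} = 5*sqrt(37)/2

E = 37, F = 0, G = u^2, so EG − F² = 37*u^2. Taking the positive square root: √(EG − F²) = sqrt(37)*Abs(u). At (u, v) = (5/2, -pi/5): 5*sqrt(37)/2.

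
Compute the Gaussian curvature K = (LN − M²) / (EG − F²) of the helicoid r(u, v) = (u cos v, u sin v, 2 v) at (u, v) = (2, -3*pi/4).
K = -1/16

Coefficients of the first fundamental form: E = 1, F = 0, G = u^2 + 4.
Coefficients of the second fundamental form: L = 0, M = -2/sqrt(u^2 + 4), N = 0.
Assemble K = (LN − M²)/(EG − F²) = -4/(u^2 + 4)^2. At (u, v) = (2, -3*pi/4): K = -1/16.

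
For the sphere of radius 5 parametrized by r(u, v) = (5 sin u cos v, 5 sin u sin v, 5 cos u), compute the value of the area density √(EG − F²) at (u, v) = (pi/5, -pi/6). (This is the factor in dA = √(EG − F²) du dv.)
√(EG − F²)|_{(pi/5, -pi/6)} = 25*sqrt(10 - 2*sqrt(5))/4

E = 25, F = 0, G = 25*sin(u)^2, so EG − F² = 625*sin(u)^2. Taking the positive square root: √(EG − F²) = 25*Abs(sin(u)). At (u, v) = (pi/5, -pi/6): 25*sqrt(10 - 2*sqrt(5))/4.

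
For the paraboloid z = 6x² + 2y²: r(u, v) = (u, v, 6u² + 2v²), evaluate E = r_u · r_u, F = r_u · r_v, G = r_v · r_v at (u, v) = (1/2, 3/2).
E = 37;  F = 36;  G = 37

Partials: r_u = (1, 0, 12*u), r_v = (0, 1, 4*v). As functions of (u, v):
  E = r_u · r_u = 144*u^2 + 1,
  F = r_u · r_v = 48*u*v,
  G = r_v · r_v = 16*v^2 + 1.
Evaluating at (u, v) = (1/2, 3/2): E = 37, F = 36, G = 37.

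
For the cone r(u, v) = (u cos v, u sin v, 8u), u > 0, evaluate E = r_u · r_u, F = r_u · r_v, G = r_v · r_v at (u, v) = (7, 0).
E = 65;  F = 0;  G = 49

Partials: r_u = (cos(v), sin(v), 8), r_v = (-u*sin(v), u*cos(v), 0). As functions of (u, v):
  E = r_u · r_u = 65,
  F = r_u · r_v = 0,
  G = r_v · r_v = u^2.
Evaluating at (u, v) = (7, 0): E = 65, F = 0, G = 49.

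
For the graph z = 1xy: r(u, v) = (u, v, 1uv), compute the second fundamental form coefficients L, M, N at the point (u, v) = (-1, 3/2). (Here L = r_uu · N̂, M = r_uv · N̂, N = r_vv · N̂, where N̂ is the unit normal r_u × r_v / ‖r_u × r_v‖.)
L = 0;  M = 2*sqrt(17)/17;  N = 0

Compute the unit normal N̂(u, v) = (-v/sqrt(u^2 + v^2 + 1), -u/sqrt(u^2 + v^2 + 1), 1/sqrt(u^2 + v^2 + 1)), and the second partials r_uu, r_uv, r_vv. Take dot products:
  L(u, v) = r_uu · N̂ = 0,
  M(u, v) = r_uv · N̂ = 1/sqrt(u^2 + v^2 + 1),
  N(u, v) = r_vv · N̂ = 0.
Evaluating at (u, v) = (-1, 3/2):
  L = 0, M = 2*sqrt(17)/17, N = 0.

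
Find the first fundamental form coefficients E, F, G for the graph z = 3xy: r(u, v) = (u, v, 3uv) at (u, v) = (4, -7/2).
E = 445/4;  F = -126;  G = 145

Partials: r_u = (1, 0, 3*v), r_v = (0, 1, 3*u). As functions of (u, v):
  E = r_u · r_u = 9*v^2 + 1,
  F = r_u · r_v = 9*u*v,
  G = r_v · r_v = 9*u^2 + 1.
Evaluating at (u, v) = (4, -7/2): E = 445/4, F = -126, G = 145.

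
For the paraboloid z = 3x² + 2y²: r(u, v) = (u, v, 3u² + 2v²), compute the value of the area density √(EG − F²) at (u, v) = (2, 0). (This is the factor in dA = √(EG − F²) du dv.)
√(EG − F²)|_{(2, 0)} = sqrt(145)

E = 36*u^2 + 1, F = 24*u*v, G = 16*v^2 + 1, so EG − F² = 36*u^2 + 16*v^2 + 1. Taking the positive square root: √(EG − F²) = sqrt(36*u^2 + 16*v^2 + 1). At (u, v) = (2, 0): sqrt(145).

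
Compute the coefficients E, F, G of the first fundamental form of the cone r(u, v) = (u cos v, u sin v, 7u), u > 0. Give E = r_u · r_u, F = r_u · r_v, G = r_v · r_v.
E = 50;  F = 0;  G = u^2

Compute partials: r_u = (cos(v), sin(v), 7), r_v = (-u*sin(v), u*cos(v), 0). Then
  E = r_u · r_u = 50,
  F = r_u · r_v = 0,
  G = r_v · r_v = u^2.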